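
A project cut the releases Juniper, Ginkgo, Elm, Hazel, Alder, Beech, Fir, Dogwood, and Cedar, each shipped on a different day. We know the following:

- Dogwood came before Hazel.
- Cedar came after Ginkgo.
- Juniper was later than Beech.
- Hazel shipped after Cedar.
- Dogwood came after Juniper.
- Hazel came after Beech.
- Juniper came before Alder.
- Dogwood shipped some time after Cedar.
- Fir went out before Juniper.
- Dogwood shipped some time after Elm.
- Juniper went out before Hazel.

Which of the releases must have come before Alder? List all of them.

Beech, Fir, Juniper

Directly stated before Alder: Juniper.
Beech reaches Alder via Beech → Juniper → Alder.
Fir reaches Alder via Fir → Juniper → Alder.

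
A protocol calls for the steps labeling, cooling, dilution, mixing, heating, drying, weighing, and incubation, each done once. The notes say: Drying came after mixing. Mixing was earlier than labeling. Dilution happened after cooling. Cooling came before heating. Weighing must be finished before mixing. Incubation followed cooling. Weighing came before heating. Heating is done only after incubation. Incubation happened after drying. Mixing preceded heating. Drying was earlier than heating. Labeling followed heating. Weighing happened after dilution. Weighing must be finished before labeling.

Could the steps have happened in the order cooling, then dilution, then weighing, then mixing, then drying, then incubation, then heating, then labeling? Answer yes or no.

Check each stated constraint against the proposed order — e.g. weighing is ahead of labeling; cooling is ahead of heating. Every pair is in the required order; nothing is violated.

yes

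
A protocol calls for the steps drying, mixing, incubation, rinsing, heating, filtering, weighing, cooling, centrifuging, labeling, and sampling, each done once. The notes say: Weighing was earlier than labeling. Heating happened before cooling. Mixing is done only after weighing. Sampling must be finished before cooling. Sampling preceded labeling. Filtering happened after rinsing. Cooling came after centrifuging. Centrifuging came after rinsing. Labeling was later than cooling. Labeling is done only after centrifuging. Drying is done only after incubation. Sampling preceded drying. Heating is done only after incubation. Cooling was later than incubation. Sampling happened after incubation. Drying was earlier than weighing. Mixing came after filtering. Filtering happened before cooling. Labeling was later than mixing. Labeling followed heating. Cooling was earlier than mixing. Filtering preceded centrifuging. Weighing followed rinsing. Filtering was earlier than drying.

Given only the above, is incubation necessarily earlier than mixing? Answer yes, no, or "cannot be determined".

yes

Chain the constraints: incubation → cooling → mixing. Each link is directly stated, so incubation comes before mixing.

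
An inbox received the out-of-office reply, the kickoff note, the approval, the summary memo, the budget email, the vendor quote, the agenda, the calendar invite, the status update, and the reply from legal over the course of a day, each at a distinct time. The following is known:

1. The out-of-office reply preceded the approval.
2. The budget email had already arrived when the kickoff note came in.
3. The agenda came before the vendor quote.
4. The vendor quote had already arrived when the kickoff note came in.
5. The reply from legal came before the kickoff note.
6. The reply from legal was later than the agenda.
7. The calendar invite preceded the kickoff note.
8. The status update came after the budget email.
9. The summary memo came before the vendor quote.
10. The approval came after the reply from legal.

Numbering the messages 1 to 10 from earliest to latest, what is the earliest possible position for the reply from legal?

The agenda must come before the reply from legal — 1 forced predecessor.
Nothing else is forced ahead of the reply from legal, so its earliest slot is position 1 + 1 = 2.

2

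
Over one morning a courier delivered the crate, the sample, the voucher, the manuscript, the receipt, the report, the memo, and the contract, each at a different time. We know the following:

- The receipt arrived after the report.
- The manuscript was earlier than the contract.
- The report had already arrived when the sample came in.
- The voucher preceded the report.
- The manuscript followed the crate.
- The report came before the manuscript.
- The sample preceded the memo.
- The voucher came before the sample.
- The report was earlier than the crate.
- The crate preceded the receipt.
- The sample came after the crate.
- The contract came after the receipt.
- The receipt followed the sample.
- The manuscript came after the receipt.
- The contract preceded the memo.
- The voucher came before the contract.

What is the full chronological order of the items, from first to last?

The constraints fix every adjacent pair, so only one ordering works:
the voucher → the report → the crate → the sample → the receipt → the manuscript → the contract → the memo.

the voucher, the report, the crate, the sample, the receipt, the manuscript, the contract, the memo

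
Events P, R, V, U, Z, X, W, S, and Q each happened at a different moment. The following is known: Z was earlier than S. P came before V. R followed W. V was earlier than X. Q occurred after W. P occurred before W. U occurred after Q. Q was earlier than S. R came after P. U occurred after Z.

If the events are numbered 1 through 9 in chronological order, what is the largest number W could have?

W must come before Q, R, S, and U — 4 events forced after it.
Everything else can be placed before W in some valid order, so W can sit as late as position 9 − 4 = 5.

5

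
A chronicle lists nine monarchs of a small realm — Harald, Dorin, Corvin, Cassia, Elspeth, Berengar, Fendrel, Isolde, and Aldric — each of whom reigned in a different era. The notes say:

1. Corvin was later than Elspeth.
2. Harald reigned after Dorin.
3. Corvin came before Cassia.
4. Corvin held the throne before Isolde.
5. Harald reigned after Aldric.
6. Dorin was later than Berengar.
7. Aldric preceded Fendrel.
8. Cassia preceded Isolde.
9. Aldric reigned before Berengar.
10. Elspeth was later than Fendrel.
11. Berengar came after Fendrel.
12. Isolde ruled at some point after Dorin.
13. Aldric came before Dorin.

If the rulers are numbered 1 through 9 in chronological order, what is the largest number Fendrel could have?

Fendrel must come before Berengar, Cassia, Corvin, Dorin, Elspeth, Harald, and Isolde — 7 rulers forced after them.
Everything else can be placed before Fendrel in some valid order, so Fendrel can sit as late as position 9 − 7 = 2.

2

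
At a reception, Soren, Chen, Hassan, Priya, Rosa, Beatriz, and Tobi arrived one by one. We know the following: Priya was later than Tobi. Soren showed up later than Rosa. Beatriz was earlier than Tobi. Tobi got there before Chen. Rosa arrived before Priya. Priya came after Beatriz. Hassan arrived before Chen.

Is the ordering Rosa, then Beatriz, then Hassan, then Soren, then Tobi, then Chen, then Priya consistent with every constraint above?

Check each stated constraint against the proposed order — e.g. Beatriz is ahead of Priya; Rosa is ahead of Priya. Every pair is in the required order; nothing is violated.

yes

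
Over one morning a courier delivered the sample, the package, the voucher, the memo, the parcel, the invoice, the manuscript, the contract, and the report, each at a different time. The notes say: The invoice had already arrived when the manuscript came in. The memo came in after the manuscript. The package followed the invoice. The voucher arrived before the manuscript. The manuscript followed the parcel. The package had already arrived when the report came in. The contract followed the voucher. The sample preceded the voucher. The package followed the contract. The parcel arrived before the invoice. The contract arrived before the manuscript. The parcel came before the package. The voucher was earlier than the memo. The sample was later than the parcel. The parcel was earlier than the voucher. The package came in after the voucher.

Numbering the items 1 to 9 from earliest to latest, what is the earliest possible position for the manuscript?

The contract, the invoice, the parcel, the sample, and the voucher must all come before the manuscript — 5 forced predecessors.
Nothing else is forced ahead of the manuscript, so its earliest slot is position 5 + 1 = 6.

6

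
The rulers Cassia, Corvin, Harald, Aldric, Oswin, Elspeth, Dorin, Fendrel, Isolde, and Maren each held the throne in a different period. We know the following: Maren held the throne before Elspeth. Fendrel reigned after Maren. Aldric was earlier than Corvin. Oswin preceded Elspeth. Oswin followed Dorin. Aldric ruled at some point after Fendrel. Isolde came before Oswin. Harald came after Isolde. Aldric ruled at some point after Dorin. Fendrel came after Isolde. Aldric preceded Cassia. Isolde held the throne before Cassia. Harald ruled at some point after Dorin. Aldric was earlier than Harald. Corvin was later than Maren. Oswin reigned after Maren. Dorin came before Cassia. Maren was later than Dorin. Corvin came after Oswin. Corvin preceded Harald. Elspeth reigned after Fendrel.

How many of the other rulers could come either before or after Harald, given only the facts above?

2

Forced before Harald: Aldric, Corvin, Dorin, Fendrel, Isolde, Maren, and Oswin.
That leaves Cassia and Elspeth with no forced order relative to Harald — 2.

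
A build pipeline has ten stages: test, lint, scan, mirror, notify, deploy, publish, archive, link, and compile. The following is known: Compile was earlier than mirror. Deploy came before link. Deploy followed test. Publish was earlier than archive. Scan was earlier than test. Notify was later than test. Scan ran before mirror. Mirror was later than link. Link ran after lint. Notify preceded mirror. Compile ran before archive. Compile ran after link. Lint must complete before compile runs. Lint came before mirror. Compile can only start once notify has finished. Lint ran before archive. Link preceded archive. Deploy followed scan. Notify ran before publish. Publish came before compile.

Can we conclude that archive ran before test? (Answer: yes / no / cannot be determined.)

no

Tracing the constraints gives test → notify → compile → archive, so test must come before archive.
That means archive cannot be before test.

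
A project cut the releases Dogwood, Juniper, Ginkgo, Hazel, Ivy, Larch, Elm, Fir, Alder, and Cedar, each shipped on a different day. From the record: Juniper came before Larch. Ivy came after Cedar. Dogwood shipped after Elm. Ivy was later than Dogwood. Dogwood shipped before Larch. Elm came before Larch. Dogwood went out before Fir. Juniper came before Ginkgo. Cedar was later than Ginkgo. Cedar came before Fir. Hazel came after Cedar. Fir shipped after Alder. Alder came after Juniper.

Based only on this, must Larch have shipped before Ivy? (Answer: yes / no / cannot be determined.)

cannot be determined

No chain of stated constraints runs from Larch to Ivy, and none runs from Ivy to Larch either.
So the relative order of Larch and Ivy is not fixed by the given facts.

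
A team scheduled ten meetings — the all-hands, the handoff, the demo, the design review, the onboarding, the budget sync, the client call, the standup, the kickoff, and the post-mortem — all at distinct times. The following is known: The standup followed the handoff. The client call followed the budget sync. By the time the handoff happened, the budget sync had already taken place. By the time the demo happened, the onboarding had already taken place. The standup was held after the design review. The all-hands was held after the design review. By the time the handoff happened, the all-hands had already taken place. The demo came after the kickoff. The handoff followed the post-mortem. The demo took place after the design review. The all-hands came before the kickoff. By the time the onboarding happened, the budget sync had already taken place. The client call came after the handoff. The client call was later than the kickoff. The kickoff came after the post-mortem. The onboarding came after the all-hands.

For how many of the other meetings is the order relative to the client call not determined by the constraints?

3

Forced before the client call: the all-hands, the budget sync, the design review, the handoff, the kickoff, and the post-mortem.
That leaves the demo, the onboarding, and the standup with no forced order relative to the client call — 3.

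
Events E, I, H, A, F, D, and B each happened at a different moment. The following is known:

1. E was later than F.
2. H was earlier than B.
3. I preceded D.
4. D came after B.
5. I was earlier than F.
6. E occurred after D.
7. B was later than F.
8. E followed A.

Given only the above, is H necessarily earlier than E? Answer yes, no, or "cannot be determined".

yes

Chain the constraints: H → B → D → E. Each link is directly stated, so H comes before E.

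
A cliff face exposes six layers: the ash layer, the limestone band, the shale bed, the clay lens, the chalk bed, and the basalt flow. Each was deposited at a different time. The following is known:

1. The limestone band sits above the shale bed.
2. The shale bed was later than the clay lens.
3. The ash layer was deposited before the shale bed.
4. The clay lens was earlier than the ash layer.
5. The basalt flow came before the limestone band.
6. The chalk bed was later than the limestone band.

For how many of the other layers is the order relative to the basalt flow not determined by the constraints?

Forced after the basalt flow: the chalk bed and the limestone band.
That leaves the ash layer, the clay lens, and the shale bed with no forced order relative to the basalt flow — 3.

3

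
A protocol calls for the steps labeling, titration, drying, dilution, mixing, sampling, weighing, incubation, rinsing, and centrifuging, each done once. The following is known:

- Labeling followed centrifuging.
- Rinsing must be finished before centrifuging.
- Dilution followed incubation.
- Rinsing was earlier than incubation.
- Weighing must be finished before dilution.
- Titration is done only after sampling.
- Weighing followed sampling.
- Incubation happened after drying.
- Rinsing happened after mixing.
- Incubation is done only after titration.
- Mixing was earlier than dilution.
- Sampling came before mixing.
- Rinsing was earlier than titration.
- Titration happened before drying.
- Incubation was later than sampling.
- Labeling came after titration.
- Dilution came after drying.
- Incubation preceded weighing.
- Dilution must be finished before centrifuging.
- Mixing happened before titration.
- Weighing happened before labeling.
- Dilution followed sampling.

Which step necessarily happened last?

Every other step has a chain of constraints placing it before labeling, so labeling is last.

labeling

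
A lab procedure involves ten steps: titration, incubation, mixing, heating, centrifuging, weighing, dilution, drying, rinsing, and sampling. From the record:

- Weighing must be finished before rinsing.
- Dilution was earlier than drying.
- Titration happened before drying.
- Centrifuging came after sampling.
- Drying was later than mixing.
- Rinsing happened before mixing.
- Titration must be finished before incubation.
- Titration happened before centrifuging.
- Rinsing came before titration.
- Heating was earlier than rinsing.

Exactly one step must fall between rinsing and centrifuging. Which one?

titration

Tracing the constraints gives rinsing → titration → centrifuging, so titration sits after rinsing and before centrifuging.
No other step is forced both after rinsing and before centrifuging.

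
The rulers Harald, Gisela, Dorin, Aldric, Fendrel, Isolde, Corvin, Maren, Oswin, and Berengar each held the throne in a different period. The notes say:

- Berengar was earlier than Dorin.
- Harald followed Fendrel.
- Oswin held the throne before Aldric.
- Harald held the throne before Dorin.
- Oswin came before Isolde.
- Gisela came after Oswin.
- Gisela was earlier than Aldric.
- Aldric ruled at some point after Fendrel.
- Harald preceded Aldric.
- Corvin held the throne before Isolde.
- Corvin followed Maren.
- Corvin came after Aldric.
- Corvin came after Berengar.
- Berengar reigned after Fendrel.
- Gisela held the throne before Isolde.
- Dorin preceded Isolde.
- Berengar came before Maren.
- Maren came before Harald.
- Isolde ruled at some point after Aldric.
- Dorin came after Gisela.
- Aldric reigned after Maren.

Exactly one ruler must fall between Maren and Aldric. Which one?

Harald

Tracing the constraints gives Maren → Harald → Aldric, so Harald sits after Maren and before Aldric.
No other ruler is forced both after Maren and before Aldric.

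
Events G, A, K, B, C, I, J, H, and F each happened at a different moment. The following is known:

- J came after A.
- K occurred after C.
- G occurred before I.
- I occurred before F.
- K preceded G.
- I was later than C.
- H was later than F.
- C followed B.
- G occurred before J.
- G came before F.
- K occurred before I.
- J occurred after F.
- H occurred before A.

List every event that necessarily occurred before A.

B, C, F, G, H, I, K

Directly stated before A: H.
B reaches A via B → C → I → F → H → A.
C reaches A via C → I → F → H → A.
F reaches A via F → H → A.
Likewise G, I, and K each reach A by chaining the stated constraints.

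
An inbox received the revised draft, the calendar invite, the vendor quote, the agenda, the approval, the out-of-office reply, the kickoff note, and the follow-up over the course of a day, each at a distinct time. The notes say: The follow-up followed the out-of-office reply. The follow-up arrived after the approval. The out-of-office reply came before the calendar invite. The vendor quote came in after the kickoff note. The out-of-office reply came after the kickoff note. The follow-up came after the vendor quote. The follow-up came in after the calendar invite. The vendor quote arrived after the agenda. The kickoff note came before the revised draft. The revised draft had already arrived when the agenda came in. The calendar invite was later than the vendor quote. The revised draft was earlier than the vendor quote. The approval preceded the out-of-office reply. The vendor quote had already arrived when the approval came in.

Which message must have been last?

the follow-up

Every other message has a chain of constraints placing it before the follow-up, so the follow-up is last.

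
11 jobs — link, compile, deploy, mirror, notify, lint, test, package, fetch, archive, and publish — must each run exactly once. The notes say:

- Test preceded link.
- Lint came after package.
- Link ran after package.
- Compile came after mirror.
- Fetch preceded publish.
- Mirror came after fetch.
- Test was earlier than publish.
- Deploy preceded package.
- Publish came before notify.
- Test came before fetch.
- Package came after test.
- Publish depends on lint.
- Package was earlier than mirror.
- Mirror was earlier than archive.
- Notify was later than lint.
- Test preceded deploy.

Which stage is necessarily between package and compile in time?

mirror

Tracing the constraints gives package → mirror → compile, so mirror sits after package and before compile.
No other stage is forced both after package and before compile.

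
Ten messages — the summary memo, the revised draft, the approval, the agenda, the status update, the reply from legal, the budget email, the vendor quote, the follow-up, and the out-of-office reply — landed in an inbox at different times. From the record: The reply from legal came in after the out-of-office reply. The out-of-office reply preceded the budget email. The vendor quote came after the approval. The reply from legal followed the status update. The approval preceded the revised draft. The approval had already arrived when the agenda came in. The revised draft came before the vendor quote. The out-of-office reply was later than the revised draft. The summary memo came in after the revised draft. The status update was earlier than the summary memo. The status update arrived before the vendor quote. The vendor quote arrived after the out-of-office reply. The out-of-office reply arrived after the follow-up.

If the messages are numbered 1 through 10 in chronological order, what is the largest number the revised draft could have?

The revised draft must come before the budget email, the out-of-office reply, the reply from legal, the summary memo, and the vendor quote — 5 messages forced after it.
Everything else can be placed before the revised draft in some valid order, so the revised draft can sit as late as position 10 − 5 = 5.

5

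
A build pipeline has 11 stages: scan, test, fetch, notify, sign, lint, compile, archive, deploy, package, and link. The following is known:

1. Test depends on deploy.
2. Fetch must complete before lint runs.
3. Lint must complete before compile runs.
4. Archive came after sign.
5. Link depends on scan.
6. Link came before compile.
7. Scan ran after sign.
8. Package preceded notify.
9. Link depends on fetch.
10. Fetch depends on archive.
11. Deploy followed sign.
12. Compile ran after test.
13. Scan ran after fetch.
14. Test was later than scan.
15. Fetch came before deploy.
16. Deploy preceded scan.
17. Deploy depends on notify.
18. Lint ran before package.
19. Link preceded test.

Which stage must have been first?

sign

Sign has a chain of constraints placing it before every other stage, so sign must be first.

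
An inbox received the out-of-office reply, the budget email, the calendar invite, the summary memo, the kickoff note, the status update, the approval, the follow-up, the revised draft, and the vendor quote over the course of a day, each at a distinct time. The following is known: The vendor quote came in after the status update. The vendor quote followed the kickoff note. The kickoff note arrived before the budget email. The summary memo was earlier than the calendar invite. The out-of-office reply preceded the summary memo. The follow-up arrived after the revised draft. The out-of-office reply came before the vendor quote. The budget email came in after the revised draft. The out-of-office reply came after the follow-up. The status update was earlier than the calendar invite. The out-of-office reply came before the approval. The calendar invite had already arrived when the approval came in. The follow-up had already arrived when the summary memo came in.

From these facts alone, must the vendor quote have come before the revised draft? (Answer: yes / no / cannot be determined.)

no

Tracing the constraints gives the revised draft → the follow-up → the out-of-office reply → the vendor quote, so the revised draft must come before the vendor quote.
That means the vendor quote cannot be before the revised draft.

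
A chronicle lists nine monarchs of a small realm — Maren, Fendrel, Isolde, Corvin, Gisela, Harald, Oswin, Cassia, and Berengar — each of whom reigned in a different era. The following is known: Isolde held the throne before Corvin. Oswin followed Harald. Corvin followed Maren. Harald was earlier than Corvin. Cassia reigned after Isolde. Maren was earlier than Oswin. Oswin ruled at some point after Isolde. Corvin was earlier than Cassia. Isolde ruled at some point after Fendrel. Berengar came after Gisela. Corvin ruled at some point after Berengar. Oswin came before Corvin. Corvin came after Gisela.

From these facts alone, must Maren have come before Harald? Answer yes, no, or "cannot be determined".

No chain of stated constraints runs from Maren to Harald, and none runs from Harald to Maren either.
So the relative order of Maren and Harald is not fixed by the given facts.

cannot be determined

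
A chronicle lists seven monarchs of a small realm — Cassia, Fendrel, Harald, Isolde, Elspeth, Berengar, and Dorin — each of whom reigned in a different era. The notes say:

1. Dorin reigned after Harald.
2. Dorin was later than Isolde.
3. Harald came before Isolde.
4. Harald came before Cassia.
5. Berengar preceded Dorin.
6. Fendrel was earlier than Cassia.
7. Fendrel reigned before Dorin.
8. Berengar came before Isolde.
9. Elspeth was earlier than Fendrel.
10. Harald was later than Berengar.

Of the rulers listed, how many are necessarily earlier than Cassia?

4

Directly stated before Cassia: Fendrel and Harald.
Berengar reaches Cassia via Berengar → Harald → Cassia.
Elspeth reaches Cassia via Elspeth → Fendrel → Cassia.
No chain forces Isolde (or any of the others) ahead of Cassia.
That's Berengar, Elspeth, Fendrel, and Harald — 4 in all.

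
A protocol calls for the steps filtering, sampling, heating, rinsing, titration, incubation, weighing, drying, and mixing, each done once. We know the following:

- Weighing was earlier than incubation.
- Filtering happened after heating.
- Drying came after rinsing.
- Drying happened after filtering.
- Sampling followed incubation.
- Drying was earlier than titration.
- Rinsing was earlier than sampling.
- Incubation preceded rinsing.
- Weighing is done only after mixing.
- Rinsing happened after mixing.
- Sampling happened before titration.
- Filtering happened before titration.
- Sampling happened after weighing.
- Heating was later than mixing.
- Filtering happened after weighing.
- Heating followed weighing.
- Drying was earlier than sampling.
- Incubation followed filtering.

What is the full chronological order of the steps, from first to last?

The constraints fix every adjacent pair, so only one ordering works:
mixing → weighing → heating → filtering → incubation → rinsing → drying → sampling → titration.

mixing, weighing, heating, filtering, incubation, rinsing, drying, sampling, titration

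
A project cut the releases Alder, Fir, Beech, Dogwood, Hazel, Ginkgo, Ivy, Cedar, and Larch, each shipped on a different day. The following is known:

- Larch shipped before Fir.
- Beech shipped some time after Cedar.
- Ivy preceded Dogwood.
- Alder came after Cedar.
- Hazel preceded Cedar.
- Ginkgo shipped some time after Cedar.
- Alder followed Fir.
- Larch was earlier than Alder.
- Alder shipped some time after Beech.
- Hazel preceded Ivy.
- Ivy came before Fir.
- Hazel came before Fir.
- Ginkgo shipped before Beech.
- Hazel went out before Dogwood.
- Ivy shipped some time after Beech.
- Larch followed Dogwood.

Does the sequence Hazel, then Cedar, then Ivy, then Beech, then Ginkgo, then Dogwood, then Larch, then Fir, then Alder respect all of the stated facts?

The constraints require Beech before Ivy, but in the proposed sequence Ivy appears ahead of Beech. That one violation is enough.

no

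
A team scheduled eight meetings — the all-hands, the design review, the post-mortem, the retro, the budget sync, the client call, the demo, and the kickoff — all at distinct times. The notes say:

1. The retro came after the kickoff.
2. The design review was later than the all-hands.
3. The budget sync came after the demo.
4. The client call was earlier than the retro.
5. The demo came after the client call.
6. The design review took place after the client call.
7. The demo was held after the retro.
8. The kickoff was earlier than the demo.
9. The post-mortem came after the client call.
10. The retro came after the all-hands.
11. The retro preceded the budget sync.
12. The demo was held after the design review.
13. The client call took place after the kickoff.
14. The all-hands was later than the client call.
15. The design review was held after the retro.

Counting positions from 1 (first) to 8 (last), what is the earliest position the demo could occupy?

The all-hands, the client call, the design review, the kickoff, and the retro must all come before the demo — 5 forced predecessors.
Nothing else is forced ahead of the demo, so its earliest slot is position 5 + 1 = 6.

6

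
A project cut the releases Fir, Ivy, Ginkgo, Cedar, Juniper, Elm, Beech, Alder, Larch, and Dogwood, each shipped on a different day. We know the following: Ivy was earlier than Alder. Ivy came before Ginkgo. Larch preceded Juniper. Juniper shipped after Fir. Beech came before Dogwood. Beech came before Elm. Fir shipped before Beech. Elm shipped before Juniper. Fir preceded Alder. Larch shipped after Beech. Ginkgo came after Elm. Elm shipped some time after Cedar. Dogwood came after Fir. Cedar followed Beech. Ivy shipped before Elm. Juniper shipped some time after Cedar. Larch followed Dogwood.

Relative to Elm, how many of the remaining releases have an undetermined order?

3

Forced before Elm: Beech, Cedar, Fir, and Ivy; forced after Elm: Ginkgo and Juniper.
That leaves Alder, Dogwood, and Larch with no forced order relative to Elm — 3.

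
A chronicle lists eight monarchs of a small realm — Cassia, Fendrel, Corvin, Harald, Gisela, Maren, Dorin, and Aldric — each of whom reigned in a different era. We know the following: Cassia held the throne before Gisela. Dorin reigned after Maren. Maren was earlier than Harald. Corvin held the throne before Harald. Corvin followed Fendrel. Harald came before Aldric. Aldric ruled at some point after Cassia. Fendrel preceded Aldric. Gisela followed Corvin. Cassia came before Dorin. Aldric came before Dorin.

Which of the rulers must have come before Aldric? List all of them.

Cassia, Corvin, Fendrel, Harald, Maren

Directly stated before Aldric: Cassia, Fendrel, and Harald.
Corvin reaches Aldric via Corvin → Harald → Aldric.
Maren reaches Aldric via Maren → Harald → Aldric.
No chain forces Dorin (or any of the others) ahead of Aldric.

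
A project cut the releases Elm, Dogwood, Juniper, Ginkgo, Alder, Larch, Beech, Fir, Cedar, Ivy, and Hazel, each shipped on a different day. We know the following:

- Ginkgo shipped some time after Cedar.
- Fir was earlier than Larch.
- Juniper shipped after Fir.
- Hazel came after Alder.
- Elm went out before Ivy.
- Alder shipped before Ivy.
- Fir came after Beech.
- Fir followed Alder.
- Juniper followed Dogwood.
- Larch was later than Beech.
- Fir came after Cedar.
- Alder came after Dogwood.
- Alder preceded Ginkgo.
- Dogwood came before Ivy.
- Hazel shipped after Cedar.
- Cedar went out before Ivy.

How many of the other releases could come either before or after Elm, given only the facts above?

9

Forced after Elm: Ivy.
That leaves Alder, Beech, Cedar, Dogwood, Fir, Ginkgo, Hazel, Juniper, and Larch with no forced order relative to Elm — 9.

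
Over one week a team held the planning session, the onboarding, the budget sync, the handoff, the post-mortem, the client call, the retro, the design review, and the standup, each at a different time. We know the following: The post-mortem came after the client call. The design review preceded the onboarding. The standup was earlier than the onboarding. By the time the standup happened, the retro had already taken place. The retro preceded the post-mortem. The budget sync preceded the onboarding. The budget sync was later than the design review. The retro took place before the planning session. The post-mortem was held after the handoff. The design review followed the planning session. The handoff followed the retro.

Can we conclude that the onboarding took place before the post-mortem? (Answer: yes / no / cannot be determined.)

No chain of stated constraints runs from the onboarding to the post-mortem, and none runs from the post-mortem to the onboarding either.
So the relative order of the onboarding and the post-mortem is not fixed by the given facts.

cannot be determined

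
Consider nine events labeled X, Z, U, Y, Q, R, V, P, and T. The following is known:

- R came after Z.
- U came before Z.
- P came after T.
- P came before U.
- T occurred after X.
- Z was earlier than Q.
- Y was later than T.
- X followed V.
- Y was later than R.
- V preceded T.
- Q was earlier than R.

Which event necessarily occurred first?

V

V has a chain of constraints placing it before every other event, so V must be first.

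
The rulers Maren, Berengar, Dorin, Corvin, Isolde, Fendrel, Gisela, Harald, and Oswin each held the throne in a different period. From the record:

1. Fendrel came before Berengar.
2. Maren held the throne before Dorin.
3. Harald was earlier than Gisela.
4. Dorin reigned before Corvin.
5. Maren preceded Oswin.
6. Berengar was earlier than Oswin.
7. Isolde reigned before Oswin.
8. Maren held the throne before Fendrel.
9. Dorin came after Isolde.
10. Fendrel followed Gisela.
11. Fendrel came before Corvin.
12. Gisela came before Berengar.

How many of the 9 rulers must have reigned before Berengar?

4

Directly stated before Berengar: Fendrel and Gisela.
Harald reaches Berengar via Harald → Gisela → Berengar.
Maren reaches Berengar via Maren → Fendrel → Berengar.
That's Fendrel, Gisela, Harald, and Maren — 4 in all.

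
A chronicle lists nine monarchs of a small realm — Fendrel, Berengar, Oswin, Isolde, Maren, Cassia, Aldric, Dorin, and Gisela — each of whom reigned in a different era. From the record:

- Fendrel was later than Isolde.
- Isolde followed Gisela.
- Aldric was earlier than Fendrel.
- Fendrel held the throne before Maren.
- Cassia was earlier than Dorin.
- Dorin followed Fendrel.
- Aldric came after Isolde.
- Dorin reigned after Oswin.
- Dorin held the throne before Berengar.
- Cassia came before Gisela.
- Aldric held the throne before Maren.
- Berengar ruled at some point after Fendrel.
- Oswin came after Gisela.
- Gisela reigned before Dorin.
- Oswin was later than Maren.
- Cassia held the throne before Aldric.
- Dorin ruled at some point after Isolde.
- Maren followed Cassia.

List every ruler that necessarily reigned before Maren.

Directly stated before Maren: Aldric, Cassia, and Fendrel.
Gisela reaches Maren via Gisela → Isolde → Fendrel → Maren.
Isolde reaches Maren via Isolde → Fendrel → Maren.
No chain forces Dorin (or any of the others) ahead of Maren.

Aldric, Cassia, Fendrel, Gisela, Isolde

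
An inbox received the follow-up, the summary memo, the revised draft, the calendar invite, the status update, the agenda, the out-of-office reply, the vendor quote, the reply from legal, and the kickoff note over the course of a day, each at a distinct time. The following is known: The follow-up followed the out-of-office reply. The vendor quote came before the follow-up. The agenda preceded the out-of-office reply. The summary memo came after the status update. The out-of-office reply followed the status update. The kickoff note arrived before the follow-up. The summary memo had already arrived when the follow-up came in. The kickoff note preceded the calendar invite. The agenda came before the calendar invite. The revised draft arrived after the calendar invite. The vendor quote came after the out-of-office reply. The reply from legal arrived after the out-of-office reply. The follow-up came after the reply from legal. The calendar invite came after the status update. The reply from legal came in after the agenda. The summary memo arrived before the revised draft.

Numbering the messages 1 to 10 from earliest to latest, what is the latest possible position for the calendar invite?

The calendar invite must come before the revised draft — 1 message forced after it.
Everything else can be placed before the calendar invite in some valid order, so the calendar invite can sit as late as position 10 − 1 = 9.

9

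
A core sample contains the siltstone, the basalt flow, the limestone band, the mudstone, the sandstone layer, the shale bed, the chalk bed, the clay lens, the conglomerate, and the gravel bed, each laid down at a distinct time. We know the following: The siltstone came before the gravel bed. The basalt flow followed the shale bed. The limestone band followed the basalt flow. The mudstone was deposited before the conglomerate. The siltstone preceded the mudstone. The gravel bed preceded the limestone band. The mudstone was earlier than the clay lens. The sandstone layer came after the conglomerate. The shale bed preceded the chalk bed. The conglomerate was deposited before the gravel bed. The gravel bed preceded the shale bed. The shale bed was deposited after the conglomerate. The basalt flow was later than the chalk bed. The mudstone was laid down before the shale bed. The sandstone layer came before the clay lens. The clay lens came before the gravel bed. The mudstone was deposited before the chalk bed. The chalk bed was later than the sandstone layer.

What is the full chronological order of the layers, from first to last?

the siltstone, the mudstone, the conglomerate, the sandstone layer, the clay lens, the gravel bed, the shale bed, the chalk bed, the basalt flow, the limestone band

The constraints fix every adjacent pair, so only one ordering works:
the siltstone → the mudstone → the conglomerate → the sandstone layer → the clay lens → the gravel bed → the shale bed → the chalk bed → the basalt flow → the limestone band.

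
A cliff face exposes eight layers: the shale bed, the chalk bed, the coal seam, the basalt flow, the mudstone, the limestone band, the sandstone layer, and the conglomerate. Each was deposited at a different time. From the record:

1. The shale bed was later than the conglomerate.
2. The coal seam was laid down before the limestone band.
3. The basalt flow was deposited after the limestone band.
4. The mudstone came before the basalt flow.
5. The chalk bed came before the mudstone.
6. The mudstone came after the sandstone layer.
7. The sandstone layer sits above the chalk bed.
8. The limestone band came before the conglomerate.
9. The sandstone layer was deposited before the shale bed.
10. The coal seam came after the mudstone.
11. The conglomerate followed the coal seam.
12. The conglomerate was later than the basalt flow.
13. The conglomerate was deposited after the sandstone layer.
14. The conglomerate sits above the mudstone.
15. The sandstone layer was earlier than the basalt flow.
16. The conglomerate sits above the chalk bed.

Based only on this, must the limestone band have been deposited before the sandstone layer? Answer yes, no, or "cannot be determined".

no

Tracing the constraints gives the sandstone layer → the mudstone → the coal seam → the limestone band, so the sandstone layer must come before the limestone band.
That means the limestone band cannot be before the sandstone layer.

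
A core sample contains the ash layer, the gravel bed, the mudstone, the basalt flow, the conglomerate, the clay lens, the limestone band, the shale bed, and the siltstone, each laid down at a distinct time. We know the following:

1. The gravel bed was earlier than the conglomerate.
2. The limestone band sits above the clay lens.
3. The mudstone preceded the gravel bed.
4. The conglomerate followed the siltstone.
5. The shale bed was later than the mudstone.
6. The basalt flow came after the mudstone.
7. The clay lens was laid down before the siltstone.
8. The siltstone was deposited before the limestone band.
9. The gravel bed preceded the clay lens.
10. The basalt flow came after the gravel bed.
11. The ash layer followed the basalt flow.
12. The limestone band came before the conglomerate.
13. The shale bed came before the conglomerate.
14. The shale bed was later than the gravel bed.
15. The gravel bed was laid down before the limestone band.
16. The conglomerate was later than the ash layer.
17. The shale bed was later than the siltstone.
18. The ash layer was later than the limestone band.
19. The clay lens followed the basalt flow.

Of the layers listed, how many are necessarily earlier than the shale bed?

5

Directly stated before the shale bed: the gravel bed, the mudstone, and the siltstone.
The basalt flow reaches the shale bed via the basalt flow → the clay lens → the siltstone → the shale bed.
The clay lens reaches the shale bed via the clay lens → the siltstone → the shale bed.
No chain forces the limestone band (or any of the others) ahead of the shale bed.
That's the basalt flow, the clay lens, the gravel bed, the mudstone, and the siltstone — 5 in all.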